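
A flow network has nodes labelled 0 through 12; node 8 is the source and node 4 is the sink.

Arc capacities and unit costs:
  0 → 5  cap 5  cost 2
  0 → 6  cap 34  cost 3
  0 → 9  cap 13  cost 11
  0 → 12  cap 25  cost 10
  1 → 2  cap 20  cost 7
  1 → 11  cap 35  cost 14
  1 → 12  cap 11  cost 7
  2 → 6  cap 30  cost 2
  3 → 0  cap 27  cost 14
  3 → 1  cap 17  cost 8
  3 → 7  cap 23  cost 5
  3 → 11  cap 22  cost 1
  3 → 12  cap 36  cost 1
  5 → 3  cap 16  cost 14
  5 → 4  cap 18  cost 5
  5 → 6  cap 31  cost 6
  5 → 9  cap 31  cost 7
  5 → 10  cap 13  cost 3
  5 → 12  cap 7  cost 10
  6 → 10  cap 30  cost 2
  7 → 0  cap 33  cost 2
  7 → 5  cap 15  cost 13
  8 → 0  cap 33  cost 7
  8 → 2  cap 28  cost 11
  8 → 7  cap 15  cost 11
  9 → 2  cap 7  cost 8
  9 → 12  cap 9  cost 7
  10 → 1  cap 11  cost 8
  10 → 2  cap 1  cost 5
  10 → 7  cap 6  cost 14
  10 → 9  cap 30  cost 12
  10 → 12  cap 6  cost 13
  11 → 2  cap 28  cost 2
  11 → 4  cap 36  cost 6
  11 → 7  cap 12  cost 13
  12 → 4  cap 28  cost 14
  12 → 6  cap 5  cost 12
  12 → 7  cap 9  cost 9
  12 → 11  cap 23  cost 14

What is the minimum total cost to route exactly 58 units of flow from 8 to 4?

shortest-cost path #1: 8→0→5→4 push 5 @ unit cost 14 (adds 70)
shortest-cost path #2: 8→7→5→4 push 13 @ unit cost 29 (adds 377)
shortest-cost path #3: 8→0→12→4 push 25 @ unit cost 31 (adds 775)
shortest-cost path #4: 8→0→9→12→4 push 3 @ unit cost 39 (adds 117)
shortest-cost path #5: 8→2→6→10→1→11→4 push 11 @ unit cost 43 (adds 473)
shortest-cost path #6: 8→7→5→3→11→4 push 1 @ unit cost 45 (adds 45)
total cost = 1857

Minimum cost for 58 units: 1857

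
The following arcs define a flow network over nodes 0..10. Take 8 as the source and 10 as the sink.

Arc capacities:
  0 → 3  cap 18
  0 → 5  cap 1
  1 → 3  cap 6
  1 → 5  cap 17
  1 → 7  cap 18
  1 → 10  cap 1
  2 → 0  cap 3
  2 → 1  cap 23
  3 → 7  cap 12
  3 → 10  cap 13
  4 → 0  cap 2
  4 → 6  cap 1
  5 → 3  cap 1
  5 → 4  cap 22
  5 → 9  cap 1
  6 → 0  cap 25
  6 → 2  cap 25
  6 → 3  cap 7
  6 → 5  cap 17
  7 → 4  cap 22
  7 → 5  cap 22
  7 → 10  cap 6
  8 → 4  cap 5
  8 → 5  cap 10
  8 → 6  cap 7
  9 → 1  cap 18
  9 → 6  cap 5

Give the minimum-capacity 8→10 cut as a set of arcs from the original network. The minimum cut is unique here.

Min-cut arcs: {(4,0), (4,6), (5,3), (5,9), (8,6)} (total capacity 12)

augment #1: 8→5→3→10 push 1
augment #2: 8→6→3→10 push 7
augment #3: 8→4→0→3→10 push 2
augment #4: 8→5→9→1→10 push 1
augment #5: 8→4→6→0→3→10 push 1
max flow = 12; residual-reachable set from 8 gives S-side
cut edges (S→T): {(4,0), (4,6), (5,3), (5,9), (8,6)} total cap 12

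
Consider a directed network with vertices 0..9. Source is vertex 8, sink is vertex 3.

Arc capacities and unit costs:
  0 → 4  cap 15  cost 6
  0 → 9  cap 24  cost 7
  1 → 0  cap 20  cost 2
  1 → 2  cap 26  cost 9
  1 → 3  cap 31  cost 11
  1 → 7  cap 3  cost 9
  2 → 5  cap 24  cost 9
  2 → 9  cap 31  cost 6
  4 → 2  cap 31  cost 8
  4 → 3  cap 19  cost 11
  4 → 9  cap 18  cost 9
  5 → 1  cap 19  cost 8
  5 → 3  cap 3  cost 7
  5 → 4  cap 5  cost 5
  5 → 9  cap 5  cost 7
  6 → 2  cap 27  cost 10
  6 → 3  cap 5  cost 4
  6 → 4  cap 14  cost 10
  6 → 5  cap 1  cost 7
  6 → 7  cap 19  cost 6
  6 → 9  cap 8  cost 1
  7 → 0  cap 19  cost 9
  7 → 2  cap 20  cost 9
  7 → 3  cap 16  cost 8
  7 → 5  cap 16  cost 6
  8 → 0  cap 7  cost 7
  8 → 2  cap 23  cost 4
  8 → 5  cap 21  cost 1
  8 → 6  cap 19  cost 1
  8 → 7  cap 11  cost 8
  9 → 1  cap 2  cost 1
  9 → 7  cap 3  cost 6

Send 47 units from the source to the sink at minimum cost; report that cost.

Minimum cost for 47 units: 735

shortest-cost path #1: 8→6→3 push 5 @ unit cost 5 (adds 25)
shortest-cost path #2: 8→5→3 push 3 @ unit cost 8 (adds 24)
shortest-cost path #3: 8→6→9→1→3 push 2 @ unit cost 14 (adds 28)
shortest-cost path #4: 8→6→7→3 push 12 @ unit cost 15 (adds 180)
shortest-cost path #5: 8→7→3 push 4 @ unit cost 16 (adds 64)
shortest-cost path #6: 8→5→4→3 push 5 @ unit cost 17 (adds 85)
shortest-cost path #7: 8→5→1→3 push 13 @ unit cost 20 (adds 260)
shortest-cost path #8: 8→7→6→4→3 push 3 @ unit cost 23 (adds 69)
total cost = 735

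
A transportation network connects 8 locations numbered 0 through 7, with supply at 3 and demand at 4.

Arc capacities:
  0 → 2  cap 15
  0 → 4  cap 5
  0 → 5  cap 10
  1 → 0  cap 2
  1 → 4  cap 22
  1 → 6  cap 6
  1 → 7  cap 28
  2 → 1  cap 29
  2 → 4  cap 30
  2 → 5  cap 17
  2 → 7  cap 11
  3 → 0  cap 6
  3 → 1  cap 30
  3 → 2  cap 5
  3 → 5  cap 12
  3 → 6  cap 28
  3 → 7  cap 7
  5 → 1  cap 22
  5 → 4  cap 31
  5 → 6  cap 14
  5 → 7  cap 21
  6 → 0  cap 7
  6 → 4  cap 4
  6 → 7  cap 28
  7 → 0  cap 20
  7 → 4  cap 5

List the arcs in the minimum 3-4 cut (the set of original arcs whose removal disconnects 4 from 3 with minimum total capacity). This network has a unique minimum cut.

augment #1: 3→0→4 push 5
augment #2: 3→1→4 push 22
augment #3: 3→2→4 push 5
augment #4: 3→5→4 push 12
augment #5: 3→6→4 push 4
augment #6: 3→7→4 push 5
augment #7: 3→0→2→4 push 1
augment #8: 3→1→0→2→4 push 2
augment #9: 3→6→0→2→4 push 7
augment #10: 3→7→0→2→4 push 2
augment #11: 3→1→7→0→2→4 push 3
augment #12: 3→1→7→0→5→4 push 3
augment #13: 3→6→7→0→5→4 push 7
max flow = 78; residual-reachable set from 3 gives S-side
cut edges (S→T): {(0,2), (0,4), (0,5), (1,4), (3,2), (3,5), (6,4), (7,4)} total cap 78

Min-cut arcs: {(0,2), (0,4), (0,5), (1,4), (3,2), (3,5), (6,4), (7,4)} (total capacity 78)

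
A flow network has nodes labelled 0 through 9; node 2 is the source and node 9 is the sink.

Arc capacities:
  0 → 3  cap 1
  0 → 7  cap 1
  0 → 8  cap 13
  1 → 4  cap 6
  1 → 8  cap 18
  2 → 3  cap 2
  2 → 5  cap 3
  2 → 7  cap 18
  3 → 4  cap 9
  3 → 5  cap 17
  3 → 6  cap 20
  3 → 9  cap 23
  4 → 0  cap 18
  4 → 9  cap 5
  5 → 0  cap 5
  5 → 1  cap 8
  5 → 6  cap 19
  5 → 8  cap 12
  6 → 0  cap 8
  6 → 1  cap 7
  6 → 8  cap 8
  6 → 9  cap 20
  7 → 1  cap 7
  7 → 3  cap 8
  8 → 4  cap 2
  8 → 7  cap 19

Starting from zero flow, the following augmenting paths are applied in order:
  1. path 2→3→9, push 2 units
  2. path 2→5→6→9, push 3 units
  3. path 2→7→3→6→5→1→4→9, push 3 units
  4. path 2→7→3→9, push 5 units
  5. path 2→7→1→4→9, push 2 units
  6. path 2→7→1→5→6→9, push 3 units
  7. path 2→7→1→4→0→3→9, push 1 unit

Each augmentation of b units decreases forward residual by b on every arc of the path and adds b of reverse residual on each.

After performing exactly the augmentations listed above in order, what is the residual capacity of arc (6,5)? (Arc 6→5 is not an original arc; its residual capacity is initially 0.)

after path 1 (2→3→9, push 2): res(6,5)=0
after path 2 (2→5→6→9, push 3): res(6,5)=3
after path 3 (2→7→3→6→5→1→4→9, push 3): res(6,5)=0
after path 4 (2→7→3→9, push 5): res(6,5)=0
after path 5 (2→7→1→4→9, push 2): res(6,5)=0
after path 6 (2→7→1→5→6→9, push 3): res(6,5)=3
after path 7 (2→7→1→4→0→3→9, push 1): res(6,5)=3

Residual capacity of (6,5): 3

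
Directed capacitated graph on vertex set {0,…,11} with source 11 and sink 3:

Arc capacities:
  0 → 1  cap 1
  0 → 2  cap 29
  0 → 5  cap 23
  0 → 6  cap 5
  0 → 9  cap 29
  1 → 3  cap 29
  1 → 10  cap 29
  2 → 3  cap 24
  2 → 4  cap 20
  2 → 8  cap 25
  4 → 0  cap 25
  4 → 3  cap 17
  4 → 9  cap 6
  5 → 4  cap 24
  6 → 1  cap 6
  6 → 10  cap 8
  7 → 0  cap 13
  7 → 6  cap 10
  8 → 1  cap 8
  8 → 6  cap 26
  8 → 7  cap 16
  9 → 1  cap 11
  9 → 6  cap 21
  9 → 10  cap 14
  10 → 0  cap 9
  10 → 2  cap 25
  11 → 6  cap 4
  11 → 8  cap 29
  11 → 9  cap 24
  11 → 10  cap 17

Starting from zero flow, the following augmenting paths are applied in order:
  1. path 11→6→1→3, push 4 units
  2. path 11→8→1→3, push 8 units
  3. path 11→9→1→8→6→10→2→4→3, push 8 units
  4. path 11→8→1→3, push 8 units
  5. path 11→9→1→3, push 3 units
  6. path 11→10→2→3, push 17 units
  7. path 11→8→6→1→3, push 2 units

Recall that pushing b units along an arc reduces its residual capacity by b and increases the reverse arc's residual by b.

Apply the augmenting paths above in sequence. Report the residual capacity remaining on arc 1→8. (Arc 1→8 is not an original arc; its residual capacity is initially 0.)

Residual capacity of (1,8): 8

after path 1 (11→6→1→3, push 4): res(1,8)=0
after path 2 (11→8→1→3, push 8): res(1,8)=8
after path 3 (11→9→1→8→6→10→2→4→3, push 8): res(1,8)=0
after path 4 (11→8→1→3, push 8): res(1,8)=8
after path 5 (11→9→1→3, push 3): res(1,8)=8
after path 6 (11→10→2→3, push 17): res(1,8)=8
after path 7 (11→8→6→1→3, push 2): res(1,8)=8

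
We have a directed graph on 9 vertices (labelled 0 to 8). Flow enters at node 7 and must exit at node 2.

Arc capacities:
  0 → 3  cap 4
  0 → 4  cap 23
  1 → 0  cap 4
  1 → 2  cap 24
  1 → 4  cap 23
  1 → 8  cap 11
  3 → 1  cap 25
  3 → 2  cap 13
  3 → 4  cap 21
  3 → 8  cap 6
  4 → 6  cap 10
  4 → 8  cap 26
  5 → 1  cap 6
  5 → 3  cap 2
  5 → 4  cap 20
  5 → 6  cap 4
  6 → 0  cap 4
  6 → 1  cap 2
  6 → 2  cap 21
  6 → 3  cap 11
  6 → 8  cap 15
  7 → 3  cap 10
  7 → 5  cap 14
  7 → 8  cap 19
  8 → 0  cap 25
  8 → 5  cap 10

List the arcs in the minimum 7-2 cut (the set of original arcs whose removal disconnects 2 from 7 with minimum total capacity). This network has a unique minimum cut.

augment #1: 7→3→2 push 10
augment #2: 7→5→1→2 push 6
augment #3: 7→5→3→2 push 2
augment #4: 7→5→6→2 push 4
augment #5: 7→5→4→6→2 push 2
augment #6: 7→8→0→3→2 push 1
augment #7: 7→8→0→3→1→2 push 3
augment #8: 7→8→0→4→6→2 push 8
max flow = 36; residual-reachable set from 7 gives S-side
cut edges (S→T): {(0,3), (4,6), (5,1), (5,3), (5,6), (7,3)} total cap 36

Min-cut arcs: {(0,3), (4,6), (5,1), (5,3), (5,6), (7,3)} (total capacity 36)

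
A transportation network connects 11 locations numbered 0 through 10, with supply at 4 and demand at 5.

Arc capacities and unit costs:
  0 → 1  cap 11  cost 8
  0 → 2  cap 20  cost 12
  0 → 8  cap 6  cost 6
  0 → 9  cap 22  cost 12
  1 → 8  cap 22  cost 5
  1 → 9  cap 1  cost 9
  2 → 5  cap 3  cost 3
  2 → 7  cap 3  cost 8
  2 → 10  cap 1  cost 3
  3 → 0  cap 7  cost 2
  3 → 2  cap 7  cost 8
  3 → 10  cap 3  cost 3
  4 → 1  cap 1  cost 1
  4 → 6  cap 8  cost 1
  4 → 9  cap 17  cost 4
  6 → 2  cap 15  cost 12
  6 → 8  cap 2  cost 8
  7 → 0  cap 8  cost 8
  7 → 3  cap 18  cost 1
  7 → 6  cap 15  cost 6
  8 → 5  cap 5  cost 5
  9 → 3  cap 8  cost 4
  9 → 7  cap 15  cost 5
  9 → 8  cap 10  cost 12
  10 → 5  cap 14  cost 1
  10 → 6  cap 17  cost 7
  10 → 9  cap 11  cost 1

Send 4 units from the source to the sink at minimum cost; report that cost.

shortest-cost path #1: 4→1→8→5 push 1 @ unit cost 11 (adds 11)
shortest-cost path #2: 4→9→3→10→5 push 3 @ unit cost 12 (adds 36)
total cost = 47

Minimum cost for 4 units: 47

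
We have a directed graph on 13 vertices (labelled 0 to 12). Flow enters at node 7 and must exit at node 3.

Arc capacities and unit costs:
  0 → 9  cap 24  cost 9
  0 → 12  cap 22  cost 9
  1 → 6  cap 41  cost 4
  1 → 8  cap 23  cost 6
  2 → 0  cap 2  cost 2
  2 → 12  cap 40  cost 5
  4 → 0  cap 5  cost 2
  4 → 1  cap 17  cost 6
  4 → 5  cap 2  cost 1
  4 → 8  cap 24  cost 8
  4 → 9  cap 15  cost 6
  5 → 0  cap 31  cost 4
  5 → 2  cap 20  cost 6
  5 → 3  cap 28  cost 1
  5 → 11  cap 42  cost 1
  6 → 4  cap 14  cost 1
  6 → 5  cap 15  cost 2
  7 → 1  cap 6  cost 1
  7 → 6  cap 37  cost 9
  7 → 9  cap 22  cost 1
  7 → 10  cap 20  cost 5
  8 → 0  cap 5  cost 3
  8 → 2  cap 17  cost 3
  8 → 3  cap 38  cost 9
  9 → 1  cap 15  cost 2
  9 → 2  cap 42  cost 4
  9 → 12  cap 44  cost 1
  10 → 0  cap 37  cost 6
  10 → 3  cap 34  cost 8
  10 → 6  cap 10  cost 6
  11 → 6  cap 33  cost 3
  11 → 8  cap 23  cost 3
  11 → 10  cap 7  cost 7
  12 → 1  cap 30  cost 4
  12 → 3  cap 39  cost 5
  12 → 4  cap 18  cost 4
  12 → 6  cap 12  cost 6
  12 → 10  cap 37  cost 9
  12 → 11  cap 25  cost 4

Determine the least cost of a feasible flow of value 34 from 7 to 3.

Minimum cost for 34 units: 274

shortest-cost path #1: 7→9→12→3 push 22 @ unit cost 7 (adds 154)
shortest-cost path #2: 7→1→6→5→3 push 6 @ unit cost 8 (adds 48)
shortest-cost path #3: 7→6→5→3 push 6 @ unit cost 12 (adds 72)
total cost = 274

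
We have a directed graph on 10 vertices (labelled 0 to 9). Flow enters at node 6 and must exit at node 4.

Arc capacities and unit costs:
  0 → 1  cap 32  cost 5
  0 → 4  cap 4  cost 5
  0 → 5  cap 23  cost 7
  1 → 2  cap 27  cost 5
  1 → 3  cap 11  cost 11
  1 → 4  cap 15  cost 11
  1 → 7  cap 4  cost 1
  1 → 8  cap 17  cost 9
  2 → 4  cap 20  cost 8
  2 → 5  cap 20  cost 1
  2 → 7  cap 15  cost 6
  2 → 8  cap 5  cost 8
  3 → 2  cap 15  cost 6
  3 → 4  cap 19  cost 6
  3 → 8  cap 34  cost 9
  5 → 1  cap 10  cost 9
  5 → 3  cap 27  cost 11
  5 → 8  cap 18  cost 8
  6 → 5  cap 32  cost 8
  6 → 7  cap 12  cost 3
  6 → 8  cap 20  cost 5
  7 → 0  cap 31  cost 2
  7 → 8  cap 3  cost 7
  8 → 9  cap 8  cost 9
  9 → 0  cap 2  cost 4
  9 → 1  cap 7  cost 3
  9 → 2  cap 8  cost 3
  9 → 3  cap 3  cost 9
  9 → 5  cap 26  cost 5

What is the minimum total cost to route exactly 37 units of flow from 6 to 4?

Minimum cost for 37 units: 833

shortest-cost path #1: 6→7→0→4 push 4 @ unit cost 10 (adds 40)
shortest-cost path #2: 6→7→0→1→4 push 8 @ unit cost 21 (adds 168)
shortest-cost path #3: 6→8→9→2→4 push 8 @ unit cost 25 (adds 200)
shortest-cost path #4: 6→5→3→4 push 17 @ unit cost 25 (adds 425)
total cost = 833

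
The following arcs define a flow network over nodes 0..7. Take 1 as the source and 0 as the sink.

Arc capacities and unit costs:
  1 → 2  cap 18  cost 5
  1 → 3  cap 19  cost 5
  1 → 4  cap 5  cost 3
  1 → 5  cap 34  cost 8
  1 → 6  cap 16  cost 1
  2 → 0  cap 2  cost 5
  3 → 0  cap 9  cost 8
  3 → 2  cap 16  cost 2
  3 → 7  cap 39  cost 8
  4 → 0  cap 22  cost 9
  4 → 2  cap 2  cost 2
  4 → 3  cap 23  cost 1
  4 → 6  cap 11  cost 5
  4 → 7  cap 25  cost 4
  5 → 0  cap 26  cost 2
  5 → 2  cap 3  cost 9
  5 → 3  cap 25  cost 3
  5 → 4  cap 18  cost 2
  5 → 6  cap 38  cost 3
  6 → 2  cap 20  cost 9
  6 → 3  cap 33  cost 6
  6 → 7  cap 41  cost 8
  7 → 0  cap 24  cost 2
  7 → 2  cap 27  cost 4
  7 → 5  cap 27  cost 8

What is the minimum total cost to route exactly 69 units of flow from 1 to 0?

Minimum cost for 69 units: 810

shortest-cost path #1: 1→4→7→0 push 5 @ unit cost 9 (adds 45)
shortest-cost path #2: 1→2→0 push 2 @ unit cost 10 (adds 20)
shortest-cost path #3: 1→5→0 push 26 @ unit cost 10 (adds 260)
shortest-cost path #4: 1→6→7→0 push 16 @ unit cost 11 (adds 176)
shortest-cost path #5: 1→3→0 push 9 @ unit cost 13 (adds 117)
shortest-cost path #6: 1→3→7→0 push 3 @ unit cost 15 (adds 45)
shortest-cost path #7: 1→3→7→4→0 push 5 @ unit cost 18 (adds 90)
shortest-cost path #8: 1→5→4→0 push 3 @ unit cost 19 (adds 57)
total cost = 810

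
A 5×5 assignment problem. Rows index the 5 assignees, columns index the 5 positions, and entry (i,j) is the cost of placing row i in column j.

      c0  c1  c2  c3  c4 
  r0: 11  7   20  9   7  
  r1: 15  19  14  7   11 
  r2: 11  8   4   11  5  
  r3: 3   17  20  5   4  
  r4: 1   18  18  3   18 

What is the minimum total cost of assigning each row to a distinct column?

Minimum assignment cost: 23

optimal assignment: row0→col1 (cost 7), row1→col3 (cost 7), row2→col2 (cost 4), row3→col4 (cost 4), row4→col0 (cost 1)
total = 7 + 7 + 4 + 4 + 1 = 23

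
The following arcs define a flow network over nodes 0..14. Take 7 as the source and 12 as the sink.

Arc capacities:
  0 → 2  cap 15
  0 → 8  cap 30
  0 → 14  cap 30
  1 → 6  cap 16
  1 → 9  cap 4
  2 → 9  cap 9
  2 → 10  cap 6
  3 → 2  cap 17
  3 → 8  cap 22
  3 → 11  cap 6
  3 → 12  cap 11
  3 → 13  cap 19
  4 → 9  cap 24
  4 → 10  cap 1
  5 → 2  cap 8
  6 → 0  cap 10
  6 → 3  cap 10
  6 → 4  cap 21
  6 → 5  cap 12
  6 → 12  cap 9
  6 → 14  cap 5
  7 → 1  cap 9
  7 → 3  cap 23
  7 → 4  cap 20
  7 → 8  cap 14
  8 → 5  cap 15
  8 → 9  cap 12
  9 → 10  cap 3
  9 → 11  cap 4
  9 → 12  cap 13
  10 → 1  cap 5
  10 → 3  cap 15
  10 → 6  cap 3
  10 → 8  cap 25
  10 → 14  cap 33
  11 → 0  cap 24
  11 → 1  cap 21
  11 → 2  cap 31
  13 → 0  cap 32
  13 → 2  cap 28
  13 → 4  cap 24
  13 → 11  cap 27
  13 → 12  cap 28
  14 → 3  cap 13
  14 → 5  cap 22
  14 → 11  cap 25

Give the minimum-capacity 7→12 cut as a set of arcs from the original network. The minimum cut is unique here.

augment #1: 7→3→12 push 11
augment #2: 7→1→6→12 push 9
augment #3: 7→3→13→12 push 12
augment #4: 7→4→9→12 push 13
augment #5: 7→4→10→3→13→12 push 1
augment #6: 7→4→9→10→3→13→12 push 3
augment #7: 7→8→5→2→10→3→13→12 push 3
max flow = 52; residual-reachable set from 7 gives S-side
cut edges (S→T): {(3,12), (3,13), (6,12), (9,12)} total cap 52

Min-cut arcs: {(3,12), (3,13), (6,12), (9,12)} (total capacity 52)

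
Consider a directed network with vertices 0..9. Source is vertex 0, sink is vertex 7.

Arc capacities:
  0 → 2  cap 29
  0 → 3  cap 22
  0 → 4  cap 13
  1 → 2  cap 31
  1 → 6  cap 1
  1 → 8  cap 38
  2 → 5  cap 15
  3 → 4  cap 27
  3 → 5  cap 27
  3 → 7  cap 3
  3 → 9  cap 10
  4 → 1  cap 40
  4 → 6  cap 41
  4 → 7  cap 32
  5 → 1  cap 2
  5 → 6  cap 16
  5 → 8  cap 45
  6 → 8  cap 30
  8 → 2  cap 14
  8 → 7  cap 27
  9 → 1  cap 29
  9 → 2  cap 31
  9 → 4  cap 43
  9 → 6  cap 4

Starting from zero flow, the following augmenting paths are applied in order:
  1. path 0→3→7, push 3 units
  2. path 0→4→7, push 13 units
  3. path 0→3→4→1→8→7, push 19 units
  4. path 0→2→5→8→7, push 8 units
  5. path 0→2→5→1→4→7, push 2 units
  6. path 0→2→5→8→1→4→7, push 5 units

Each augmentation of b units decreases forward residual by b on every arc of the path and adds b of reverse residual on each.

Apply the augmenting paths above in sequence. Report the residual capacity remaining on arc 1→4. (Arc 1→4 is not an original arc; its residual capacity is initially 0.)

after path 1 (0→3→7, push 3): res(1,4)=0
after path 2 (0→4→7, push 13): res(1,4)=0
after path 3 (0→3→4→1→8→7, push 19): res(1,4)=19
after path 4 (0→2→5→8→7, push 8): res(1,4)=19
after path 5 (0→2→5→1→4→7, push 2): res(1,4)=17
after path 6 (0→2→5→8→1→4→7, push 5): res(1,4)=12

Residual capacity of (1,4): 12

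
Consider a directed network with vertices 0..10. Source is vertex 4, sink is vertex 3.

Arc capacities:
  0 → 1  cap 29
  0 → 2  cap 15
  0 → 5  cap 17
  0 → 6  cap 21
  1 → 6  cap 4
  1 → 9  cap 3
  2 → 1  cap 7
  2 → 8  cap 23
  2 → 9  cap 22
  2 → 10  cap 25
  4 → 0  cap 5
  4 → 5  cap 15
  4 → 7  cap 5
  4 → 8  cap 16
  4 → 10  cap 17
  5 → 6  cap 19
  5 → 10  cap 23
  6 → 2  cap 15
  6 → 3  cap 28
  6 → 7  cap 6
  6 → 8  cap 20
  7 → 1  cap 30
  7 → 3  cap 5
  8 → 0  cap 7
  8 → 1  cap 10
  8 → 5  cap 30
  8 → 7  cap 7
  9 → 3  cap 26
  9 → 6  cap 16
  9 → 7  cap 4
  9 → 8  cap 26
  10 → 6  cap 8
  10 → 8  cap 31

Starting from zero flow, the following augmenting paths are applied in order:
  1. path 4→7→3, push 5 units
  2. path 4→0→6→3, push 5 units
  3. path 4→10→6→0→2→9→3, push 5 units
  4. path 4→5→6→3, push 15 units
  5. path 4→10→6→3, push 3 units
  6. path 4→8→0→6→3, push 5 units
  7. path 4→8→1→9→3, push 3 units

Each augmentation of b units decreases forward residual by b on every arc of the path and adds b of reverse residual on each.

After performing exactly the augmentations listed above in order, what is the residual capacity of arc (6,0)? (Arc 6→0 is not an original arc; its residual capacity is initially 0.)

after path 1 (4→7→3, push 5): res(6,0)=0
after path 2 (4→0→6→3, push 5): res(6,0)=5
after path 3 (4→10→6→0→2→9→3, push 5): res(6,0)=0
after path 4 (4→5→6→3, push 15): res(6,0)=0
after path 5 (4→10→6→3, push 3): res(6,0)=0
after path 6 (4→8→0→6→3, push 5): res(6,0)=5
after path 7 (4→8→1→9→3, push 3): res(6,0)=5

Residual capacity of (6,0): 5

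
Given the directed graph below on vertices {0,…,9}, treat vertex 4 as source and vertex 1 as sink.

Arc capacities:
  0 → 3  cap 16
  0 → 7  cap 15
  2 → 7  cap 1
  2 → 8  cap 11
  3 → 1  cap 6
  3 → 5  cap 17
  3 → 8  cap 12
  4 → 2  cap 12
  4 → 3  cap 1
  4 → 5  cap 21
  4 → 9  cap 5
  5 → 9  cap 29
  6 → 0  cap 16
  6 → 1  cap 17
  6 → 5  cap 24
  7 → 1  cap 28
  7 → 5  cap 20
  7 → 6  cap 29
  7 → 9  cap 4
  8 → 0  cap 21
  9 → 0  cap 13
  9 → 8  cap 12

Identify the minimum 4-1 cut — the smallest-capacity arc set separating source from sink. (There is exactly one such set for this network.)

augment #1: 4→3→1 push 1
augment #2: 4→2→7→1 push 1
augment #3: 4→9→0→3→1 push 5
augment #4: 4→2→8→0→7→1 push 11
augment #5: 4→5→9→0→7→1 push 4
max flow = 22; residual-reachable set from 4 gives S-side
cut edges (S→T): {(0,7), (2,7), (3,1)} total cap 22

Min-cut arcs: {(0,7), (2,7), (3,1)} (total capacity 22)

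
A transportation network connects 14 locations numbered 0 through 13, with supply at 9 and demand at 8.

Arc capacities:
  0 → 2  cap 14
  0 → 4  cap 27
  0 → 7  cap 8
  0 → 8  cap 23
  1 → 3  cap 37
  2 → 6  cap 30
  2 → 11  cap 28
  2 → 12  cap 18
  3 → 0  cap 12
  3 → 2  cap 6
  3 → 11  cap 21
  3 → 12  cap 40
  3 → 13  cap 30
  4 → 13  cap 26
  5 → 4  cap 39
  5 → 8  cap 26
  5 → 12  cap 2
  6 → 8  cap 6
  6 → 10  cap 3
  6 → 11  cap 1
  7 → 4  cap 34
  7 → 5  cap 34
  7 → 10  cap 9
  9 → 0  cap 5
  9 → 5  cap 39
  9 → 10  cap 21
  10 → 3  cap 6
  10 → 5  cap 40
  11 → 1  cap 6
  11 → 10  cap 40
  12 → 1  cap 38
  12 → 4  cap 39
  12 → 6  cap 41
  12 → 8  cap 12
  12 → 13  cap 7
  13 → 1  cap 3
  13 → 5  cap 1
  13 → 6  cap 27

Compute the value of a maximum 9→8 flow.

augment #1: 9→0→8 bottleneck 5, total now 5
augment #2: 9→5→8 bottleneck 26, total now 31
augment #3: 9→5→12→8 bottleneck 2, total now 33
augment #4: 9→10→3→0→8 bottleneck 6, total now 39
augment #5: 9→5→4→13→6→8 bottleneck 6, total now 45
augment #6: 9→5→4→13→1→3→0→8 bottleneck 3, total now 48
augment #7: 9→5→4→13→6→11→1→3→0→8 bottleneck 1, total now 49

Maximum flow value: 49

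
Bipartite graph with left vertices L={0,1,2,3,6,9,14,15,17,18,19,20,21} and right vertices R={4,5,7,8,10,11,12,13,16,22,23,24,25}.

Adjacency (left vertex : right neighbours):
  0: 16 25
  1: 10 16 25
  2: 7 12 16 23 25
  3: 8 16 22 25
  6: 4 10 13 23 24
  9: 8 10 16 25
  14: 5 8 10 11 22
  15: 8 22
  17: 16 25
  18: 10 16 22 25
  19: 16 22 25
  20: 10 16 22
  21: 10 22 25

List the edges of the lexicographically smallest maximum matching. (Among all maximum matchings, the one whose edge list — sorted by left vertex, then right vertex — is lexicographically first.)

Lex-smallest maximum matching: {(0,16), (1,10), (2,7), (3,8), (6,4), (9,25), (14,5), (15,22)}

|M| = 8 (so the lex-smallest maximum matching has 8 edges)
process left vertices in ascending order; for each, take the smallest-labelled available neighbour that still permits 8 edges overall, or leave it unmatched if none does
lex-smallest matching: {0-16, 1-10, 2-7, 3-8, 6-4, 9-25, 14-5, 15-22}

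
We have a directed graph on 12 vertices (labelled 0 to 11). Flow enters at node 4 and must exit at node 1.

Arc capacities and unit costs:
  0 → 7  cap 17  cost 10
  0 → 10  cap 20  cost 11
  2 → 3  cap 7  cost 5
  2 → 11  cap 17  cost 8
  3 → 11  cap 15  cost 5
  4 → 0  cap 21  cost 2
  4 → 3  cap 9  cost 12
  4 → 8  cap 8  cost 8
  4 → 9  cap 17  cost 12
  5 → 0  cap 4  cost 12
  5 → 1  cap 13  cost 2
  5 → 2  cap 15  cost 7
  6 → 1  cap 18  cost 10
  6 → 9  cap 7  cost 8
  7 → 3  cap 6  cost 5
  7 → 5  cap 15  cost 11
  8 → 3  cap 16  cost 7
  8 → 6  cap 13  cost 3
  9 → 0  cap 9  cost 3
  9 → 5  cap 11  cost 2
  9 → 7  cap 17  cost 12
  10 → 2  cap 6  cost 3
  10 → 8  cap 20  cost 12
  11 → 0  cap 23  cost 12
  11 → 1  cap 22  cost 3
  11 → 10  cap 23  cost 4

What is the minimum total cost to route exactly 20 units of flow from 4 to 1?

Minimum cost for 20 units: 356

shortest-cost path #1: 4→9→5→1 push 11 @ unit cost 16 (adds 176)
shortest-cost path #2: 4→3→11→1 push 9 @ unit cost 20 (adds 180)
total cost = 356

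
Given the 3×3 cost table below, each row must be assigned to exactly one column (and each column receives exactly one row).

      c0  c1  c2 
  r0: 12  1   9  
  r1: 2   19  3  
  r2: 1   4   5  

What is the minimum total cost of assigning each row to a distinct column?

Minimum assignment cost: 5

optimal assignment: row0→col1 (cost 1), row1→col2 (cost 3), row2→col0 (cost 1)
total = 1 + 3 + 1 = 5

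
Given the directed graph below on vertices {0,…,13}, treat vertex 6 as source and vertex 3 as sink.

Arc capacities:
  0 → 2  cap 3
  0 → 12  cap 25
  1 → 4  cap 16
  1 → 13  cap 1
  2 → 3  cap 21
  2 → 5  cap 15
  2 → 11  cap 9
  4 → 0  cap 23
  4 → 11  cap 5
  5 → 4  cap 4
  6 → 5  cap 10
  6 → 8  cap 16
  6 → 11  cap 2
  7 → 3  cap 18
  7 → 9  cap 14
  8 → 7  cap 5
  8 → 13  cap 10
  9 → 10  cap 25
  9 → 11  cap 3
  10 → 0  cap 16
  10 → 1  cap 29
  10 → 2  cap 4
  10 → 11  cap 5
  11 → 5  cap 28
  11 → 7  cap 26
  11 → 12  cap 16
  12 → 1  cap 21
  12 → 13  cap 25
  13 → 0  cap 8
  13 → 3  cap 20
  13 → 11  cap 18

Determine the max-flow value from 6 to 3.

augment #1: 6→8→7→3 bottleneck 5, total now 5
augment #2: 6→8→13→3 bottleneck 10, total now 15
augment #3: 6→11→7→3 bottleneck 2, total now 17
augment #4: 6→5→4→0→2→3 bottleneck 3, total now 20
augment #5: 6→5→4→11→7→3 bottleneck 1, total now 21

Maximum flow value: 21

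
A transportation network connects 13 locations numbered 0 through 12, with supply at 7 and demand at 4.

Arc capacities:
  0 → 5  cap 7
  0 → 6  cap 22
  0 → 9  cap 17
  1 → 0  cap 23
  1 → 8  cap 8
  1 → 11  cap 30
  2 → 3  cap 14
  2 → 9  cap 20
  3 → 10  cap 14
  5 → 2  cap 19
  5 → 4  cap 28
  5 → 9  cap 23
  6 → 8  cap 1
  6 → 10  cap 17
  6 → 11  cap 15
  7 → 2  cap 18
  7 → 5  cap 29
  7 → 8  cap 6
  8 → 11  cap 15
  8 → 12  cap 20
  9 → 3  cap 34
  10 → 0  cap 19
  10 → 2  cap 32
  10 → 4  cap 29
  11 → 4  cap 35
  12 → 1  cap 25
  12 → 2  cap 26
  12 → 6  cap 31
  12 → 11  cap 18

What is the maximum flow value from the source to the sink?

Maximum flow value: 48

augment #1: 7→5→4 bottleneck 28, total now 28
augment #2: 7→8→11→4 bottleneck 6, total now 34
augment #3: 7→2→3→10→4 bottleneck 14, total now 48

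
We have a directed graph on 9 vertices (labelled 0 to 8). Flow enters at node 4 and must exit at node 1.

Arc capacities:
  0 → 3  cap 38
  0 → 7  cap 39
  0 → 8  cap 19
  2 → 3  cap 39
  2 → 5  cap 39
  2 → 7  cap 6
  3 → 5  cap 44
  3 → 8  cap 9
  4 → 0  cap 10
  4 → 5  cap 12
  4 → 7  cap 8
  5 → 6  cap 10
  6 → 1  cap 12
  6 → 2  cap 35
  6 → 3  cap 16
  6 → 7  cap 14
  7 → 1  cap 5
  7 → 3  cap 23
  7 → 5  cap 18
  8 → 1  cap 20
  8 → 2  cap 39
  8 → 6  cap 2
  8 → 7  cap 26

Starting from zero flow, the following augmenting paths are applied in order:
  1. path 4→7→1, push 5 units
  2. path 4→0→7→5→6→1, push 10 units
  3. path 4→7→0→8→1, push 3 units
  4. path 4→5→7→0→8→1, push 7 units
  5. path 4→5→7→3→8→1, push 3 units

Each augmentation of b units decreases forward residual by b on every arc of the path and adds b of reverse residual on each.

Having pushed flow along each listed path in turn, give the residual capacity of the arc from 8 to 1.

Residual capacity of (8,1): 7

after path 1 (4→7→1, push 5): res(8,1)=20
after path 2 (4→0→7→5→6→1, push 10): res(8,1)=20
after path 3 (4→7→0→8→1, push 3): res(8,1)=17
after path 4 (4→5→7→0→8→1, push 7): res(8,1)=10
after path 5 (4→5→7→3→8→1, push 3): res(8,1)=7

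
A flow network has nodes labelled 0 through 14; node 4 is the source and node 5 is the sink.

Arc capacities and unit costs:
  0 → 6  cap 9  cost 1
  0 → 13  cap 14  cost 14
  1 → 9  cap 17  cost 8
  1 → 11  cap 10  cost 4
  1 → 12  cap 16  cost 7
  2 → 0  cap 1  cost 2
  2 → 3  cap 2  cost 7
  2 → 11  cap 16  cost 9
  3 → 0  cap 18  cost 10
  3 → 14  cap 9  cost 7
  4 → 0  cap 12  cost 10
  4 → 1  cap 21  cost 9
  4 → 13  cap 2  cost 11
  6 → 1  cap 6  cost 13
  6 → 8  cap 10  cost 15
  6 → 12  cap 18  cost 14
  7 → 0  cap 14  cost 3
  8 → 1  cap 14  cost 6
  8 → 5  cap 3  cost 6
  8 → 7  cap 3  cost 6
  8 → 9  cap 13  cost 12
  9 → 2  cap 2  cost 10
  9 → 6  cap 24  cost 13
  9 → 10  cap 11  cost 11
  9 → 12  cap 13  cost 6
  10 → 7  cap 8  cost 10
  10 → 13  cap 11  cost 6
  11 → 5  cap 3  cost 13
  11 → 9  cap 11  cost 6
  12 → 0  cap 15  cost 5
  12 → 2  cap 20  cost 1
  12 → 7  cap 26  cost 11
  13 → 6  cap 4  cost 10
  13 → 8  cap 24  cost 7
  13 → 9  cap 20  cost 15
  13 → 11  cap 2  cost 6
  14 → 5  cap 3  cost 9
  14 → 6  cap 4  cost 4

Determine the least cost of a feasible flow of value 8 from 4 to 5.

shortest-cost path #1: 4→13→8→5 push 2 @ unit cost 24 (adds 48)
shortest-cost path #2: 4→1→11→5 push 3 @ unit cost 26 (adds 78)
shortest-cost path #3: 4→0→6→8→5 push 1 @ unit cost 32 (adds 32)
shortest-cost path #4: 4→1→12→2→3→14→5 push 2 @ unit cost 40 (adds 80)
total cost = 238

Minimum cost for 8 units: 238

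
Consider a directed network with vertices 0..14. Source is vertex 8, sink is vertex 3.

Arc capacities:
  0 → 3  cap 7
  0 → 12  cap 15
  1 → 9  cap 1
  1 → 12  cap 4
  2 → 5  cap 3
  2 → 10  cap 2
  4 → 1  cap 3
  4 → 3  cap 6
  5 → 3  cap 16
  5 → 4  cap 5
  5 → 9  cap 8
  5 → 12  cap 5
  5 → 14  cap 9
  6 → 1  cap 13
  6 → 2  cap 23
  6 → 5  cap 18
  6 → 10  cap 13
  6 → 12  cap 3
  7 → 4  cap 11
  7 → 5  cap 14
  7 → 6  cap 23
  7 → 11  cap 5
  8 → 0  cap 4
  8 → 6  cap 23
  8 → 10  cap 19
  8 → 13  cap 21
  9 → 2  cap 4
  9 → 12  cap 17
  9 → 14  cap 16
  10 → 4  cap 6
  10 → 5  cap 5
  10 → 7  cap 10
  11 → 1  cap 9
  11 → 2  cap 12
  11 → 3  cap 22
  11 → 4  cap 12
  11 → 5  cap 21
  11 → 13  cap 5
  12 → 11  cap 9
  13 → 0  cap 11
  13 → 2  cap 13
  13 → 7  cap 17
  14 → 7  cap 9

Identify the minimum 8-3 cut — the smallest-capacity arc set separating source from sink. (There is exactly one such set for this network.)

Min-cut arcs: {(0,3), (4,3), (5,3), (7,11), (12,11)} (total capacity 43)

augment #1: 8→0→3 push 4
augment #2: 8→6→5→3 push 16
augment #3: 8→10→4→3 push 6
augment #4: 8→13→0→3 push 3
augment #5: 8→6→12→11→3 push 3
augment #6: 8→10→7→11→3 push 5
augment #7: 8→6→1→12→11→3 push 4
augment #8: 8→10→5→12→11→3 push 2
max flow = 43; residual-reachable set from 8 gives S-side
cut edges (S→T): {(0,3), (4,3), (5,3), (7,11), (12,11)} total cap 43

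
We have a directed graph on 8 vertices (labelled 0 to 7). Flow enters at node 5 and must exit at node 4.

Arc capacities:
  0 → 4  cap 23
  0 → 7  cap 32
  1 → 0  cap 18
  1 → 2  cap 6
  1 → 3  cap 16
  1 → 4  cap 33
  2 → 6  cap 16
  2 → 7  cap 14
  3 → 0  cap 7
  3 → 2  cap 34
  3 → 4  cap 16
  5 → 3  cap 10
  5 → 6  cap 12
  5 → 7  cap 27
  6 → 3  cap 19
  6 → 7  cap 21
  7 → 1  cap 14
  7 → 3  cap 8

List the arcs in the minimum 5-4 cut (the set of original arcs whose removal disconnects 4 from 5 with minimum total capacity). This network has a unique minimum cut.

Min-cut arcs: {(3,0), (3,4), (7,1)} (total capacity 37)

augment #1: 5→3→4 push 10
augment #2: 5→6→3→4 push 6
augment #3: 5→7→1→4 push 14
augment #4: 5→6→3→0→4 push 6
augment #5: 5→7→3→0→4 push 1
max flow = 37; residual-reachable set from 5 gives S-side
cut edges (S→T): {(3,0), (3,4), (7,1)} total cap 37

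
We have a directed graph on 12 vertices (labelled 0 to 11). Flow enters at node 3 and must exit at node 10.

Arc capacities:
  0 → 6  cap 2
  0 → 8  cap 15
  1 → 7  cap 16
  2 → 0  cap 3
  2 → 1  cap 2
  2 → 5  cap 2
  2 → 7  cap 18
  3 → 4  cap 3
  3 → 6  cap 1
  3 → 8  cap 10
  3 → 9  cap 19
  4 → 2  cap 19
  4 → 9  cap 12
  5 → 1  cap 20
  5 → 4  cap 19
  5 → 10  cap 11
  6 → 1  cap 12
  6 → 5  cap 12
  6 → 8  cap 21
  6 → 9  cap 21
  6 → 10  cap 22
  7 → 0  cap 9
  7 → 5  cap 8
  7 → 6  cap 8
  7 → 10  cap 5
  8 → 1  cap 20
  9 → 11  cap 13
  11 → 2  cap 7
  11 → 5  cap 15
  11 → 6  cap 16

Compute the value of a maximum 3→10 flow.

augment #1: 3→6→10 bottleneck 1, total now 1
augment #2: 3→4→2→5→10 bottleneck 2, total now 3
augment #3: 3→4→2→7→10 bottleneck 1, total now 4
augment #4: 3→8→1→7→10 bottleneck 4, total now 8
augment #5: 3→9→11→5→10 bottleneck 9, total now 17
augment #6: 3→9→11→6→10 bottleneck 4, total now 21
augment #7: 3→8→1→7→6→10 bottleneck 6, total now 27

Maximum flow value: 27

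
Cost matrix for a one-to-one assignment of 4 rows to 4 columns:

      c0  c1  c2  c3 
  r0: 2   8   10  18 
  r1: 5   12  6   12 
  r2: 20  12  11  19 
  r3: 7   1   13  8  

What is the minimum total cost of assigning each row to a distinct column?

Minimum assignment cost: 26

optimal assignment: row0→col0 (cost 2), row1→col3 (cost 12), row2→col2 (cost 11), row3→col1 (cost 1)
total = 2 + 12 + 11 + 1 = 26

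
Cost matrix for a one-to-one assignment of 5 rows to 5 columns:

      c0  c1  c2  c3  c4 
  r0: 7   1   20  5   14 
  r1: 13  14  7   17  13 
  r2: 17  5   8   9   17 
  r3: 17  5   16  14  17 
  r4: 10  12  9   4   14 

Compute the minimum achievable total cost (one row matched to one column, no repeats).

optimal assignment: row0→col0 (cost 7), row1→col4 (cost 13), row2→col2 (cost 8), row3→col1 (cost 5), row4→col3 (cost 4)
total = 7 + 13 + 8 + 5 + 4 = 37

Minimum assignment cost: 37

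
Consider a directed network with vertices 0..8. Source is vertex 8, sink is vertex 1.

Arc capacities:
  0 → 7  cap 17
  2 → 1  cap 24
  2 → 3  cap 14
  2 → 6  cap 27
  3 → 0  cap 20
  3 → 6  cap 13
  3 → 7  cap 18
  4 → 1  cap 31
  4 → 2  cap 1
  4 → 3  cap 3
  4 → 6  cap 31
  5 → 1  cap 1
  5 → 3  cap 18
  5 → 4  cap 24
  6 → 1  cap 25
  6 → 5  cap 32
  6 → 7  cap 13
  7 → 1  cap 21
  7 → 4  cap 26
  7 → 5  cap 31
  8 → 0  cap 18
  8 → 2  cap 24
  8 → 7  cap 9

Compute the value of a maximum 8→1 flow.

augment #1: 8→2→1 bottleneck 24, total now 24
augment #2: 8→7→1 bottleneck 9, total now 33
augment #3: 8→0→7→1 bottleneck 12, total now 45
augment #4: 8→0→7→4→1 bottleneck 5, total now 50

Maximum flow value: 50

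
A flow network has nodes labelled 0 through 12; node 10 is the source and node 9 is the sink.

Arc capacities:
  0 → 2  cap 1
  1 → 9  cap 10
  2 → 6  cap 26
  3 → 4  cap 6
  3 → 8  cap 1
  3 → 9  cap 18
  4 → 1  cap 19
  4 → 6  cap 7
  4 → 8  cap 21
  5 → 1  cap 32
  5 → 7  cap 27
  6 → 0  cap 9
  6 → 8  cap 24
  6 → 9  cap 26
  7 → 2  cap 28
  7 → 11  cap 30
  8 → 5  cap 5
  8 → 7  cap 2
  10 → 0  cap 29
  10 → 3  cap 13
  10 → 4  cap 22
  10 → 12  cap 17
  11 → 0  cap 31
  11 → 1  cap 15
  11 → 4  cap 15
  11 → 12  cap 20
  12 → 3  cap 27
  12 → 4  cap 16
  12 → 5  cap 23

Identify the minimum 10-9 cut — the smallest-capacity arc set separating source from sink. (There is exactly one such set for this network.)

Min-cut arcs: {(0,2), (10,3), (10,4), (10,12)} (total capacity 53)

augment #1: 10→3→9 push 13
augment #2: 10→4→1→9 push 10
augment #3: 10→4→6→9 push 7
augment #4: 10→12→3→9 push 5
augment #5: 10→0→2→6→9 push 1
augment #6: 10→4→8→7→2→6→9 push 2
augment #7: 10→12→5→7→2→6→9 push 12
augment #8: 10→4→8→5→7→2→6→9 push 3
max flow = 53; residual-reachable set from 10 gives S-side
cut edges (S→T): {(0,2), (10,3), (10,4), (10,12)} total cap 53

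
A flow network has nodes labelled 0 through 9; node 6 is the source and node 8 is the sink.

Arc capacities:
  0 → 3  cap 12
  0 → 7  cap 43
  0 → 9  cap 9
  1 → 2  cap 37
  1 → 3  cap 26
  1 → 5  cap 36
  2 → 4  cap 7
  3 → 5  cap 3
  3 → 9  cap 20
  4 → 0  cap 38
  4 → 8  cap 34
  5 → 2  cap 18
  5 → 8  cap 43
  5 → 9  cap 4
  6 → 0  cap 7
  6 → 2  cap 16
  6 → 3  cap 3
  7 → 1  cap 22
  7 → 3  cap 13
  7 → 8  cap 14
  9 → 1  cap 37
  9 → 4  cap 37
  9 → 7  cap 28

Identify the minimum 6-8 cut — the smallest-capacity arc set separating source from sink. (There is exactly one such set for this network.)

Min-cut arcs: {(2,4), (6,0), (6,3)} (total capacity 17)

augment #1: 6→0→7→8 push 7
augment #2: 6→2→4→8 push 7
augment #3: 6→3→5→8 push 3
max flow = 17; residual-reachable set from 6 gives S-side
cut edges (S→T): {(2,4), (6,0), (6,3)} total cap 17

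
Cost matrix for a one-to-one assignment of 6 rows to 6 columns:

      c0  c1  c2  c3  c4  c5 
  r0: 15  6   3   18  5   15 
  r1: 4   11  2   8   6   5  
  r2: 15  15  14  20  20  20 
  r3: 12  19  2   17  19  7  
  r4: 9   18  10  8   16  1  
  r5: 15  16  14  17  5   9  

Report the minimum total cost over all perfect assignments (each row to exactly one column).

optimal assignment: row0→col1 (cost 6), row1→col3 (cost 8), row2→col0 (cost 15), row3→col2 (cost 2), row4→col5 (cost 1), row5→col4 (cost 5)
total = 6 + 8 + 15 + 2 + 1 + 5 = 37

Minimum assignment cost: 37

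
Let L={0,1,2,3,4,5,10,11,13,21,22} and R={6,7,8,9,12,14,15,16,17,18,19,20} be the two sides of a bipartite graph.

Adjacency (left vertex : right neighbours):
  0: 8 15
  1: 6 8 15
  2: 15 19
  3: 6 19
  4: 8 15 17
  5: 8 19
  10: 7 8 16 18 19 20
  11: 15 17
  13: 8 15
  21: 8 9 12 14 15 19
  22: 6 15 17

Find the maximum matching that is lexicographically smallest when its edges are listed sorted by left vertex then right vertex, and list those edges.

Lex-smallest maximum matching: {(0,8), (1,6), (2,15), (3,19), (4,17), (10,7), (21,9)}

|M| = 7 (so the lex-smallest maximum matching has 7 edges)
process left vertices in ascending order; for each, take the smallest-labelled available neighbour that still permits 7 edges overall, or leave it unmatched if none does
lex-smallest matching: {0-8, 1-6, 2-15, 3-19, 4-17, 10-7, 21-9}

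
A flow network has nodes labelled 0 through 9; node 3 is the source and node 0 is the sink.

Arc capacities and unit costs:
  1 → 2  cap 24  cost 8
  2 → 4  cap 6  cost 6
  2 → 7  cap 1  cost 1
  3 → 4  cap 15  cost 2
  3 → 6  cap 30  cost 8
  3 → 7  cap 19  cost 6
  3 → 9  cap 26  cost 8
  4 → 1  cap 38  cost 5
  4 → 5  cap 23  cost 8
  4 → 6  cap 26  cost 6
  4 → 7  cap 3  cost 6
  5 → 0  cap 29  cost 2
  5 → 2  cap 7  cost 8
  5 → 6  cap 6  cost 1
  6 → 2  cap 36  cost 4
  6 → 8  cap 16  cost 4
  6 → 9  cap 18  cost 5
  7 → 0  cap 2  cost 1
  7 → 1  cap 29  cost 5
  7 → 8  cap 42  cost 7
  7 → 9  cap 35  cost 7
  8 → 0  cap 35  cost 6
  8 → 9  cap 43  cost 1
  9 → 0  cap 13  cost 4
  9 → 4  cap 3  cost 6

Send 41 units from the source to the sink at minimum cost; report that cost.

shortest-cost path #1: 3→7→0 push 2 @ unit cost 7 (adds 14)
shortest-cost path #2: 3→4→5→0 push 15 @ unit cost 12 (adds 180)
shortest-cost path #3: 3→9→0 push 13 @ unit cost 12 (adds 156)
shortest-cost path #4: 3→6→8→0 push 11 @ unit cost 18 (adds 198)
total cost = 548

Minimum cost for 41 units: 548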